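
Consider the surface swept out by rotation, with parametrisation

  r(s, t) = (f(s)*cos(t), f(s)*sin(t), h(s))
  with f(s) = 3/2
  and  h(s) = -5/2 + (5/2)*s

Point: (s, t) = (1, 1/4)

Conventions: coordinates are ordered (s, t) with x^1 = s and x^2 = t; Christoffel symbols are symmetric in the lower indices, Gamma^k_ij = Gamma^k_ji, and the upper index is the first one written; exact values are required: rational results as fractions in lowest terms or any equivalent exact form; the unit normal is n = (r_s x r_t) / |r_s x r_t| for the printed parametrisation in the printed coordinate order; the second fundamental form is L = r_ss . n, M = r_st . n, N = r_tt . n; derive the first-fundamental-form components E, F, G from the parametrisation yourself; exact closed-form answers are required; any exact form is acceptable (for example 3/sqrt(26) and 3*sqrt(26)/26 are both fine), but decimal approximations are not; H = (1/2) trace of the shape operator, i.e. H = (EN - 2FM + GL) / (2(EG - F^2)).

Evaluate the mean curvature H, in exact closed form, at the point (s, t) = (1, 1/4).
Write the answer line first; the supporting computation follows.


Answer: H = 1/3

f = 3/2, f' = 0, f'' = 0, h' = 5/2, h'' = 0
E = 25/4, F = 0, G = 9/4; answer radicand W^2 = 25/4
unnormalised second-form numerators: l = 0, m = 0, n = 15/4; L = l/sqrt(25/4), and similarly M = m/sqrt(W^2), N = n/sqrt(W^2)
H = (E*n - 2*F*m + G*l) / (2*(EG - F^2)*sqrt(W^2)); E*n - 2*F*m + G*l = 375/16, EG - F^2 = 225/16, so H = (5/6)/sqrt(25/4)


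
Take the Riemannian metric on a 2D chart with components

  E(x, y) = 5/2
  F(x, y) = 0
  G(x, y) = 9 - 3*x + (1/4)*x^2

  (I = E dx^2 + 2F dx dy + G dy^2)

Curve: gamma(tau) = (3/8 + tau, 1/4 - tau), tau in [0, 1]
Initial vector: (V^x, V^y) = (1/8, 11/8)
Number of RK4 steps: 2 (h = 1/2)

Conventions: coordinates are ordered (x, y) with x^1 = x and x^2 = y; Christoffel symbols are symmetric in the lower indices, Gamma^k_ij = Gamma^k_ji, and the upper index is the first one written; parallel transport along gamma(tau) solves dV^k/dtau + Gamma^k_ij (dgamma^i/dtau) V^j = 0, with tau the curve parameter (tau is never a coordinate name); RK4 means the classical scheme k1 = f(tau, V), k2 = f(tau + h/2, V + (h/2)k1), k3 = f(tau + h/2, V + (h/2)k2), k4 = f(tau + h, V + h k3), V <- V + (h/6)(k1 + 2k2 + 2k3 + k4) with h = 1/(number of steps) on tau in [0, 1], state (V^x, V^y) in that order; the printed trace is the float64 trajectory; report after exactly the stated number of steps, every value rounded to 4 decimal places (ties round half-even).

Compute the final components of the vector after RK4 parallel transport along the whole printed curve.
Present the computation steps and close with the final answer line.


gamma'(tau) = (1, -1); f(tau, V)^k = -Gamma^k_ij(gamma(tau)) gamma'^i(tau) V^j; h = 1/2; intermediate values shown to 6 dp
curve data and Christoffel symbols at the stage parameters:
  tau = 0.000000: gamma = (0.375000, 0.250000), gamma' = (1.000000, -1.000000); Gamma_xxx = 0.000000, Gamma_xxy = 0.000000, Gamma_xyy = 0.562500, Gamma_yxx = 0.000000, Gamma_yxy = -0.177778, Gamma_yyy = 0.000000
  tau = 0.250000: gamma = (0.625000, 0.000000), gamma' = (1.000000, -1.000000); Gamma_xxx = 0.000000, Gamma_xxy = 0.000000, Gamma_xyy = 0.537500, Gamma_yxx = 0.000000, Gamma_yxy = -0.186047, Gamma_yyy = 0.000000
  tau = 0.500000: gamma = (0.875000, -0.250000), gamma' = (1.000000, -1.000000); Gamma_xxx = 0.000000, Gamma_xxy = 0.000000, Gamma_xyy = 0.512500, Gamma_yxx = 0.000000, Gamma_yxy = -0.195122, Gamma_yyy = 0.000000
  tau = 0.750000: gamma = (1.125000, -0.500000), gamma' = (1.000000, -1.000000); Gamma_xxx = 0.000000, Gamma_xxy = 0.000000, Gamma_xyy = 0.487500, Gamma_yxx = 0.000000, Gamma_yxy = -0.205128, Gamma_yyy = 0.000000
  tau = 1.000000: gamma = (1.375000, -0.750000), gamma' = (1.000000, -1.000000); Gamma_xxx = 0.000000, Gamma_xxy = 0.000000, Gamma_xyy = 0.462500, Gamma_yxx = 0.000000, Gamma_yxy = -0.216216, Gamma_yyy = 0.000000
step 0: V^x = 0.1250, V^y = 1.3750
step 1: k1 = (0.773438, 0.222222), k2 = (0.768924, 0.206920), k3 = (0.766867, 0.206418), k4 = (0.757582, 0.189224); V <- V + (h/6)(k1 + 2k2 + 2k3 + k4): V^x = 0.5086, V^y = 1.4782
step 2: k1 = (0.757566, 0.189195), k2 = (0.743669, 0.169751), k3 = (0.741300, 0.169466), k4 = (0.722846, 0.147829); V <- V + (h/6)(k1 + 2k2 + 2k3 + k4): V^x = 0.8794, V^y = 1.5628

Answer: V^x = 0.8794, V^y = 1.5628


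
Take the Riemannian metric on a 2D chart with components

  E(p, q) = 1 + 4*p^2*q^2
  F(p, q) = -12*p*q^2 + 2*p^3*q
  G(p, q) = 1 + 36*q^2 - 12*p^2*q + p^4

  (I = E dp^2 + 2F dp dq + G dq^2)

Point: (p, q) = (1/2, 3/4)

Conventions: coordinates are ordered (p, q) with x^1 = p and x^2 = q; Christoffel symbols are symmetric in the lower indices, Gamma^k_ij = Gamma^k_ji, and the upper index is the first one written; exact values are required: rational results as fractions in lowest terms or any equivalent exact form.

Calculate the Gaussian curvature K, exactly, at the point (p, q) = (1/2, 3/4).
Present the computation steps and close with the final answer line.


E = 25/16, F = -51/16, G = 305/16, EG - F^2 = 157/8 at the point
E_p = 9/4, E_q = 3/2, F_p = -45/8, F_q = -35/4, G_p = -17/2, G_q = 51
E_qq = 2, F_pq = -33/2, G_pp = -15
K follows from Brioschi's formula, (det M1 - det M2)/(EG - F^2)^2.
M1 = [[-E_qq/2 + F_pq - G_pp/2, E_p/2, F_p - E_q/2], [F_q - G_p/2, E, F], [G_q/2, F, G]] = [[-10, 9/8, -51/8], [-9/2, 25/16, -51/16], [51/2, -51/16, 305/16]]; det M1 = -229/8
M2 = [[0, E_q/2, G_p/2], [E_q/2, E, F], [G_p/2, F, G]] = [[0, 3/4, -17/4], [3/4, 25/16, -51/16], [-17/4, -51/16, 305/16]]; det M2 = -149/8
det M1 - det M2 = -10; K = -10 / (157/8)^2 = -640/24649

Answer: K = -640/24649


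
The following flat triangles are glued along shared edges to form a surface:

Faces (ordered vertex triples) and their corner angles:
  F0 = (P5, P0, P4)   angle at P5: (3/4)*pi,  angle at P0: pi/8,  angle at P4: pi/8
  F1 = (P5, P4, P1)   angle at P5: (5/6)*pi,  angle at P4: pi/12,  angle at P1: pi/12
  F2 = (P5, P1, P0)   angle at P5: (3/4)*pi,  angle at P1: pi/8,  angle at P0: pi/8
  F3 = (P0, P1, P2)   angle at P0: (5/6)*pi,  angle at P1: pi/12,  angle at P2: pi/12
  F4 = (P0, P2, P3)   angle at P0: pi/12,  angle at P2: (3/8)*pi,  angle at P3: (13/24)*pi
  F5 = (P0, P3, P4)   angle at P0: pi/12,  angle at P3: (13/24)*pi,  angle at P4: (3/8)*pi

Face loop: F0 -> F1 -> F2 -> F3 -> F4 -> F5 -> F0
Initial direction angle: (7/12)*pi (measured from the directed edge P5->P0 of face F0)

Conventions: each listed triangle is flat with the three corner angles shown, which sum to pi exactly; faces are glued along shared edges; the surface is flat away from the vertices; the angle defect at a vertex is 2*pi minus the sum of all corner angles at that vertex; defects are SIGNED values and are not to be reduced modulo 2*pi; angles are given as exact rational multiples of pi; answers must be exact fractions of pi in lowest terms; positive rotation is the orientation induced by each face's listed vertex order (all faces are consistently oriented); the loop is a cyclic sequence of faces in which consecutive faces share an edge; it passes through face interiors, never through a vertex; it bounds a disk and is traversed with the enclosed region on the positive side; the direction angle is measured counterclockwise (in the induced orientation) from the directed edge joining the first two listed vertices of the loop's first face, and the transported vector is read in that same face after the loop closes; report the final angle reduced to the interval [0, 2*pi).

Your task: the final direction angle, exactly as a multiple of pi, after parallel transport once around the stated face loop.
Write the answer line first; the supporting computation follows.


Answer: final direction angle = pi

enclosed vertex P0: corner angles sum to (5/4)*pi, defect = 2*pi - (5/4)*pi = (3/4)*pi
enclosed vertex P5: corner angles sum to (7/3)*pi, defect = 2*pi - (7/3)*pi = -pi/3
by Gauss-Bonnet the loop rotates the vector by the enclosed defect sum (positive orientation, mod 2*pi)
final angle = (7/12)*pi + (5/12)*pi = pi (mod 2*pi)


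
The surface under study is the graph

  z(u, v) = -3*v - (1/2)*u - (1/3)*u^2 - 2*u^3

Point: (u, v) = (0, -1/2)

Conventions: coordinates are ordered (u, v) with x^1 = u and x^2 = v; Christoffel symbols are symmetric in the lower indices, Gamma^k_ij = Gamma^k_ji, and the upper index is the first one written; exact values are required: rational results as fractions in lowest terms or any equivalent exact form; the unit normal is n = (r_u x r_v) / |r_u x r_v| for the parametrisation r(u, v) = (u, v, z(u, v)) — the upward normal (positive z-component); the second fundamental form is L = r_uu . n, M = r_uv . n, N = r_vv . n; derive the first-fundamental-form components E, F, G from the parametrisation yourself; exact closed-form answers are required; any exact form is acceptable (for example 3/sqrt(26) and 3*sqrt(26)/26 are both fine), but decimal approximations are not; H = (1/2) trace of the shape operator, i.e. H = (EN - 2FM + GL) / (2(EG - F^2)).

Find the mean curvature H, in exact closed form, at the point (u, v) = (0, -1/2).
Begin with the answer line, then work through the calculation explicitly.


Answer: H = -80*sqrt(41)/5043

z_u = -1/2, z_v = -3, z_uu = -2/3, z_uv = 0, z_vv = 0
E = 5/4, F = 3/2, G = 10; answer radicand W^2 = 41/4
unnormalised second-form numerators: l = -2/3, m = 0, n = 0; L = l/sqrt(41/4), and similarly M = m/sqrt(W^2), N = n/sqrt(W^2)
H = (E*n - 2*F*m + G*l) / (2*(EG - F^2)*sqrt(W^2)); E*n - 2*F*m + G*l = -20/3, EG - F^2 = 41/4, so H = (-40/123)/sqrt(41/4)


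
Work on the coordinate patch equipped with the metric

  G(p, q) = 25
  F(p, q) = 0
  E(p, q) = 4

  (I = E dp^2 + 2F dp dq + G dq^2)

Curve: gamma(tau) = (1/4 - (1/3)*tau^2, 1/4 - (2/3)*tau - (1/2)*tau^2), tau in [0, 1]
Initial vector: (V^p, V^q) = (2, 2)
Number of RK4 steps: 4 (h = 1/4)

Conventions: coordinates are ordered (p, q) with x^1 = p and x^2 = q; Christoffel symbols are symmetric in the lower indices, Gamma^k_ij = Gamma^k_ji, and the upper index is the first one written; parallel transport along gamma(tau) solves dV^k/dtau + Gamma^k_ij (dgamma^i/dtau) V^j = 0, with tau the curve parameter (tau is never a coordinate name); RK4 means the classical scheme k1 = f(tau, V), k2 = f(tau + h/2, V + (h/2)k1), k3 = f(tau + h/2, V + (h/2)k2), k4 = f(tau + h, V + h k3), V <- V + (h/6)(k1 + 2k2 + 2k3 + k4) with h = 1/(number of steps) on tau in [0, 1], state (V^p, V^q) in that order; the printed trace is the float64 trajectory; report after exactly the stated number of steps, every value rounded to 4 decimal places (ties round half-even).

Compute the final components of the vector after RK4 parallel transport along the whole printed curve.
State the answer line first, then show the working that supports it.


Answer: V^p = 2.0000, V^q = 2.0000

gamma'(tau) = (-(2/3)*tau, -2/3 - tau); f(tau, V)^k = -Gamma^k_ij(gamma(tau)) gamma'^i(tau) V^j; h = 1/4; intermediate values shown to 6 dp
curve data and Christoffel symbols at the stage parameters:
  tau = 0.000000: gamma = (0.250000, 0.250000), gamma' = (0.000000, -0.666667); Gamma_ppp = 0.000000, Gamma_ppq = 0.000000, Gamma_pqq = 0.000000, Gamma_qpp = 0.000000, Gamma_qpq = 0.000000, Gamma_qqq = 0.000000
  tau = 0.125000: gamma = (0.244792, 0.158854), gamma' = (-0.083333, -0.791667); Gamma_ppp = 0.000000, Gamma_ppq = 0.000000, Gamma_pqq = 0.000000, Gamma_qpp = 0.000000, Gamma_qpq = 0.000000, Gamma_qqq = 0.000000
  tau = 0.250000: gamma = (0.229167, 0.052083), gamma' = (-0.166667, -0.916667); Gamma_ppp = 0.000000, Gamma_ppq = 0.000000, Gamma_pqq = 0.000000, Gamma_qpp = 0.000000, Gamma_qpq = 0.000000, Gamma_qqq = 0.000000
  tau = 0.375000: gamma = (0.203125, -0.070312), gamma' = (-0.250000, -1.041667); Gamma_ppp = 0.000000, Gamma_ppq = 0.000000, Gamma_pqq = 0.000000, Gamma_qpp = 0.000000, Gamma_qpq = 0.000000, Gamma_qqq = 0.000000
  tau = 0.500000: gamma = (0.166667, -0.208333), gamma' = (-0.333333, -1.166667); Gamma_ppp = 0.000000, Gamma_ppq = 0.000000, Gamma_pqq = 0.000000, Gamma_qpp = 0.000000, Gamma_qpq = 0.000000, Gamma_qqq = 0.000000
  tau = 0.625000: gamma = (0.119792, -0.361979), gamma' = (-0.416667, -1.291667); Gamma_ppp = 0.000000, Gamma_ppq = 0.000000, Gamma_pqq = 0.000000, Gamma_qpp = 0.000000, Gamma_qpq = 0.000000, Gamma_qqq = 0.000000
  tau = 0.750000: gamma = (0.062500, -0.531250), gamma' = (-0.500000, -1.416667); Gamma_ppp = 0.000000, Gamma_ppq = 0.000000, Gamma_pqq = 0.000000, Gamma_qpp = 0.000000, Gamma_qpq = 0.000000, Gamma_qqq = 0.000000
  tau = 0.875000: gamma = (-0.005208, -0.716146), gamma' = (-0.583333, -1.541667); Gamma_ppp = 0.000000, Gamma_ppq = 0.000000, Gamma_pqq = 0.000000, Gamma_qpp = 0.000000, Gamma_qpq = 0.000000, Gamma_qqq = 0.000000
  tau = 1.000000: gamma = (-0.083333, -0.916667), gamma' = (-0.666667, -1.666667); Gamma_ppp = 0.000000, Gamma_ppq = 0.000000, Gamma_pqq = 0.000000, Gamma_qpp = 0.000000, Gamma_qpq = 0.000000, Gamma_qqq = 0.000000
step 0: V^p = 2.0000, V^q = 2.0000
step 1: k1 = (0.000000, 0.000000), k2 = (0.000000, 0.000000), k3 = (0.000000, 0.000000), k4 = (0.000000, 0.000000); V <- V + (h/6)(k1 + 2k2 + 2k3 + k4): V^p = 2.0000, V^q = 2.0000
step 2: k1 = (0.000000, 0.000000), k2 = (0.000000, 0.000000), k3 = (0.000000, 0.000000), k4 = (0.000000, 0.000000); V <- V + (h/6)(k1 + 2k2 + 2k3 + k4): V^p = 2.0000, V^q = 2.0000
step 3: k1 = (0.000000, 0.000000), k2 = (0.000000, 0.000000), k3 = (0.000000, 0.000000), k4 = (0.000000, 0.000000); V <- V + (h/6)(k1 + 2k2 + 2k3 + k4): V^p = 2.0000, V^q = 2.0000
step 4: k1 = (0.000000, 0.000000), k2 = (0.000000, 0.000000), k3 = (0.000000, 0.000000), k4 = (0.000000, 0.000000); V <- V + (h/6)(k1 + 2k2 + 2k3 + k4): V^p = 2.0000, V^q = 2.0000


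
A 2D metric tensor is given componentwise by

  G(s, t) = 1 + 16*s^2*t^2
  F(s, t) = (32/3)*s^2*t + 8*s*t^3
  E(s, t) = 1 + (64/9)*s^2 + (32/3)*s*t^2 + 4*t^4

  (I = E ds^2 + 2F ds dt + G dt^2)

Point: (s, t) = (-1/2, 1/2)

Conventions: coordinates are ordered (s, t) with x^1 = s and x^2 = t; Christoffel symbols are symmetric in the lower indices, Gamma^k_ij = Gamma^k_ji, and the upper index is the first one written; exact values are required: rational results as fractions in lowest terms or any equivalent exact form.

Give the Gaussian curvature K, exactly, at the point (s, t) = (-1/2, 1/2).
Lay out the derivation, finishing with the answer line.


E = 61/36, F = 5/6, G = 2, EG - F^2 = 97/36 at the point
E_s = -40/9, E_t = -10/3, F_s = -13/3, F_t = -1/3, G_s = -4, G_t = 4
E_tt = 4/3, F_st = -14/3, G_ss = 8
Apply the Brioschi formula K = (det M1 - det M2)/(EG - F^2)^2 over the derivative matrices of E, F, G.
M1 = [[-E_tt/2 + F_st - G_ss/2, E_s/2, F_s - E_t/2], [F_t - G_s/2, E, F], [G_t/2, F, G]] = [[-28/3, -20/9, -8/3], [5/3, 61/36, 5/6], [2, 5/6, 2]]; det M1 = -145/9
M2 = [[0, E_t/2, G_s/2], [E_t/2, E, F], [G_s/2, F, G]] = [[0, -5/3, -2], [-5/3, 61/36, 5/6], [-2, 5/6, 2]]; det M2 = -61/9
det M1 - det M2 = -28/3; K = -28/3 / (97/36)^2 = -12096/9409

Answer: K = -12096/9409


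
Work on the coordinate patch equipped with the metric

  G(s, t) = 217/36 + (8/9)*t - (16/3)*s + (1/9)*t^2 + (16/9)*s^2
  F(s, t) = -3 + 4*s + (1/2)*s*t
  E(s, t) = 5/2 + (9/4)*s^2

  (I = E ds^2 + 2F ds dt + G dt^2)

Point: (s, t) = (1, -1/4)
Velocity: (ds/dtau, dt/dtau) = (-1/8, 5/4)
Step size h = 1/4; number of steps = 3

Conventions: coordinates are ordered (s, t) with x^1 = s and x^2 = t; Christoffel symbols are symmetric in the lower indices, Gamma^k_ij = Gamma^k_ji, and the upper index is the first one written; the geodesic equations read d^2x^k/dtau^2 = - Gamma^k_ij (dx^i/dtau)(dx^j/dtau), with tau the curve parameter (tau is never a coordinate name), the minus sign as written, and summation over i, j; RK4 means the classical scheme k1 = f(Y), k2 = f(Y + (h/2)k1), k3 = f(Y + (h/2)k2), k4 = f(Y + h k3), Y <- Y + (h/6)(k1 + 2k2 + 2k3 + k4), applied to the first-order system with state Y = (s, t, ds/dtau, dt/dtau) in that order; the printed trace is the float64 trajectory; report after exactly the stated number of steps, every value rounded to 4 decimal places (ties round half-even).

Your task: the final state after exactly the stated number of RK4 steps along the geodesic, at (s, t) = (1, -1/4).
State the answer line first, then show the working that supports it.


Answer: s = 0.7970, t = 0.5804, ds/dtau = -0.4116, dt/dtau = 0.9284

f(Y) = (ds/dtau, dt/dtau, -Gamma^s_ij Y'^i Y'^j, -Gamma^t_ij Y'^i Y'^j) with the Gammas evaluated at the stage position; h = 0.250000; intermediate values shown to 6 dp
step 0: s = 1.0000, t = -0.2500, ds/dtau = -0.1250, dt/dtau = 1.2500
step 1:
  k1: at (s, t) = (1.000000, -0.250000), (ds/dtau, dt/dtau) = (-0.125000, 1.250000); Gamma_sss = 0.169515, Gamma_sst = 0.078130, Gamma_stt = 0.278262, Gamma_tss = 1.651203, Gamma_tst = -0.424137, Gamma_ttt = 0.076735; k1 = (-0.125000, 1.250000, -0.413018, -0.278242)
  k2: at (s, t) = (0.984375, -0.093750), (ds/dtau, dt/dtau) = (-0.176627, 1.215220); Gamma_sss = 0.174102, Gamma_sst = 0.077649, Gamma_stt = 0.286985, Gamma_tss = 1.570644, Gamma_tst = -0.407712, Gamma_ttt = 0.073704; k2 = (-0.176627, 1.215220, -0.395906, -0.332866)
  k3: at (s, t) = (0.977922, -0.098098), (ds/dtau, dt/dtau) = (-0.174488, 1.208392); Gamma_sss = 0.182724, Gamma_sst = 0.076057, Gamma_stt = 0.290673, Gamma_tss = 1.563396, Gamma_tst = -0.409623, Gamma_ttt = 0.075214; k3 = (-0.174488, 1.208392, -0.397934, -0.330165)
  k4: at (s, t) = (0.956378, 0.052098), (ds/dtau, dt/dtau) = (-0.224483, 1.167459); Gamma_sss = 0.195072, Gamma_sst = 0.073867, Gamma_stt = 0.303134, Gamma_tss = 1.484809, Gamma_tst = -0.395904, Gamma_ttt = 0.074022; k4 = (-0.224483, 1.167459, -0.384272, -0.383226)
  Y <- Y + (h/6)(k1 + 2k2 + 2k3 + k4): s = 0.9562, t = 0.0527, ds/dtau = -0.2244, dt/dtau = 1.1672
step 2:
  k1: at (s, t) = (0.956179, 0.052695), (ds/dtau, dt/dtau) = (-0.224374, 1.167186); Gamma_sss = 0.195260, Gamma_sst = 0.073831, Gamma_stt = 0.303251, Gamma_tss = 1.484374, Gamma_tst = -0.395873, Gamma_ttt = 0.074044; k1 = (-0.224374, 1.167186, -0.384286, -0.382947)
  k2: at (s, t) = (0.928132, 0.198593), (ds/dtau, dt/dtau) = (-0.272409, 1.119318); Gamma_sss = 0.215404, Gamma_sst = 0.069711, Gamma_stt = 0.320050, Gamma_tss = 1.407115, Gamma_tst = -0.384487, Gamma_ttt = 0.074897; k2 = (-0.272409, 1.119318, -0.374455, -0.432725)
  k3: at (s, t) = (0.922127, 0.192610), (ds/dtau, dt/dtau) = (-0.271181, 1.113096); Gamma_sss = 0.223076, Gamma_sst = 0.068029, Gamma_stt = 0.323770, Gamma_tss = 1.402653, Gamma_tst = -0.386234, Gamma_ttt = 0.076579; k3 = (-0.271181, 1.113096, -0.376481, -0.431199)
  k4: at (s, t) = (0.888383, 0.330969), (ds/dtau, dt/dtau) = (-0.318494, 1.059386); Gamma_sss = 0.249478, Gamma_sst = 0.061763, Gamma_stt = 0.345103, Gamma_tss = 1.330608, Gamma_tst = -0.376967, Gamma_ttt = 0.079841; k4 = (-0.318494, 1.059386, -0.370937, -0.478964)
  Y <- Y + (h/6)(k1 + 2k2 + 2k3 + k4): s = 0.8883, t = 0.3315, ds/dtau = -0.3184, dt/dtau = 1.0593
step 3:
  k1: at (s, t) = (0.888260, 0.331503), (ds/dtau, dt/dtau) = (-0.318419, 1.059280); Gamma_sss = 0.249570, Gamma_sst = 0.061740, Gamma_stt = 0.345183, Gamma_tss = 1.330351, Gamma_tst = -0.376931, Gamma_ttt = 0.079854; k1 = (-0.318419, 1.059280, -0.370976, -0.478761)
  k2: at (s, t) = (0.848458, 0.463913), (ds/dtau, dt/dtau) = (-0.364791, 0.999435); Gamma_sss = 0.282316, Gamma_sst = 0.052986, Gamma_stt = 0.371823, Gamma_tss = 1.262983, Gamma_tst = -0.369584, Gamma_ttt = 0.085865; k2 = (-0.364791, 0.999435, -0.370335, -0.523326)
  k3: at (s, t) = (0.842661, 0.456433), (ds/dtau, dt/dtau) = (-0.364711, 0.993864); Gamma_sss = 0.289511, Gamma_sst = 0.051008, Gamma_stt = 0.375930, Gamma_tss = 1.260612, Gamma_tst = -0.371283, Gamma_ttt = 0.087921; k3 = (-0.364711, 0.993864, -0.372861, -0.523685)
  k4: at (s, t) = (0.797082, 0.579969), (ds/dtau, dt/dtau) = (-0.411635, 0.928358); Gamma_sss = 0.328259, Gamma_sst = 0.039070, Gamma_stt = 0.409025, Gamma_tss = 1.200407, Gamma_tst = -0.366000, Gamma_ttt = 0.097515; k4 = (-0.411635, 0.928358, -0.378278, -0.567174)
  Y <- Y + (h/6)(k1 + 2k2 + 2k3 + k4): s = 0.7970, t = 0.5804, ds/dtau = -0.4116, dt/dtau = 0.9284


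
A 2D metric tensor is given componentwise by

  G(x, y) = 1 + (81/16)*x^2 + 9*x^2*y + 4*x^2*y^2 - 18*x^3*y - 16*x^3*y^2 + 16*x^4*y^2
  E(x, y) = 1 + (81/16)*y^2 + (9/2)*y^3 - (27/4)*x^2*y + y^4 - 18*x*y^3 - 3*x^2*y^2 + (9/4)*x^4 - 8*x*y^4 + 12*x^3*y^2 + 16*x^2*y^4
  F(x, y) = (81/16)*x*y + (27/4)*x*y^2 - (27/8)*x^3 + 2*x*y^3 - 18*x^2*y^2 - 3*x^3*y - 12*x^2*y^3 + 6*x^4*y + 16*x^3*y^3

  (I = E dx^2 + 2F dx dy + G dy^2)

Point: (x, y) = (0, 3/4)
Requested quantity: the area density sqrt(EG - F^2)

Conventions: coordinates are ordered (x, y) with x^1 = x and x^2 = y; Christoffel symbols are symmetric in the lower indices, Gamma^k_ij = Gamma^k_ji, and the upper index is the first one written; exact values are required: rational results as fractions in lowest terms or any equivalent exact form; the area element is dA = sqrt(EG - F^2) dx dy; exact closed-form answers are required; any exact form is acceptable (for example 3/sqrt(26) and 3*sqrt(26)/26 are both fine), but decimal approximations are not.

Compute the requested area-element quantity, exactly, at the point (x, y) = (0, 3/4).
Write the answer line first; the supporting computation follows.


Answer: sqrt(EG - F^2) = sqrt(97)/4

E = 97/16, F = 0, G = 1; EG - F^2 = 97/16


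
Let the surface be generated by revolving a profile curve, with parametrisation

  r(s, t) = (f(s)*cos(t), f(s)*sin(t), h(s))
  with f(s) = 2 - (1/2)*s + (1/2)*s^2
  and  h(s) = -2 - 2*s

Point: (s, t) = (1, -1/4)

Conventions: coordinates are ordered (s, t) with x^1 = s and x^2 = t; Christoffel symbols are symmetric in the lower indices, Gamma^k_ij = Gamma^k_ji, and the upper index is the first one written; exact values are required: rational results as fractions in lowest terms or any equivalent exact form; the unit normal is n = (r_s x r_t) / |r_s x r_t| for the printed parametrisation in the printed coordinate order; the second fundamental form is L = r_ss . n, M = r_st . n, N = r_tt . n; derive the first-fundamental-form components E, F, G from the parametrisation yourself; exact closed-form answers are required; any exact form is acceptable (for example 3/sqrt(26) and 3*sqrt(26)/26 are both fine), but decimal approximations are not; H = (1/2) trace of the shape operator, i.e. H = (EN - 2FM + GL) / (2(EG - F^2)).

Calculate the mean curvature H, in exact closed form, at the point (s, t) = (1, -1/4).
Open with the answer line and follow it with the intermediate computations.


Answer: H = -9*sqrt(17)/289

f = 2, f' = 1/2, f'' = 1, h' = -2, h'' = 0
E = 17/4, F = 0, G = 4; answer radicand W^2 = 17/4
unnormalised second-form numerators: l = 2, m = 0, n = -4; L = l/sqrt(17/4), and similarly M = m/sqrt(W^2), N = n/sqrt(W^2)
H = (E*n - 2*F*m + G*l) / (2*(EG - F^2)*sqrt(W^2)); E*n - 2*F*m + G*l = -9, EG - F^2 = 17, so H = (-9/34)/sqrt(17/4)


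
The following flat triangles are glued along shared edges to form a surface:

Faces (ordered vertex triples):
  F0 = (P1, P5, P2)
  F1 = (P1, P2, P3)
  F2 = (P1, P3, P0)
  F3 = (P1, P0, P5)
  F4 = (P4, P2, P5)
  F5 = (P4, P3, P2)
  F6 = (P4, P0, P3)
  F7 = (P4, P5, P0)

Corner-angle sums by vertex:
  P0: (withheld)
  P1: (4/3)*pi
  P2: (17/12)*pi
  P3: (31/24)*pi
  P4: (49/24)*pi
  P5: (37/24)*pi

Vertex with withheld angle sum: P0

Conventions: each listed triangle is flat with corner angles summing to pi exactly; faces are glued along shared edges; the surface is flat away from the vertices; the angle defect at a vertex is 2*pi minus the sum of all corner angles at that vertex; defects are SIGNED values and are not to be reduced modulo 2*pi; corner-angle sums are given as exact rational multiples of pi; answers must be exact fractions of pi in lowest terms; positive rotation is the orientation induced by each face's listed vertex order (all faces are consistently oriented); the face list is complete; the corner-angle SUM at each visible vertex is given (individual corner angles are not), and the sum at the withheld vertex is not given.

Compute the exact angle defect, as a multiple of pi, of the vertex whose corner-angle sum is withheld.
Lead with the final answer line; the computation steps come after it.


Answer: defect(P0) = (13/8)*pi

V = 6, E = 12, F = 8; chi = V - E + F = 2
Gauss-Bonnet: total defect = 2*pi*chi = 4*pi; visible defects sum to (19/8)*pi


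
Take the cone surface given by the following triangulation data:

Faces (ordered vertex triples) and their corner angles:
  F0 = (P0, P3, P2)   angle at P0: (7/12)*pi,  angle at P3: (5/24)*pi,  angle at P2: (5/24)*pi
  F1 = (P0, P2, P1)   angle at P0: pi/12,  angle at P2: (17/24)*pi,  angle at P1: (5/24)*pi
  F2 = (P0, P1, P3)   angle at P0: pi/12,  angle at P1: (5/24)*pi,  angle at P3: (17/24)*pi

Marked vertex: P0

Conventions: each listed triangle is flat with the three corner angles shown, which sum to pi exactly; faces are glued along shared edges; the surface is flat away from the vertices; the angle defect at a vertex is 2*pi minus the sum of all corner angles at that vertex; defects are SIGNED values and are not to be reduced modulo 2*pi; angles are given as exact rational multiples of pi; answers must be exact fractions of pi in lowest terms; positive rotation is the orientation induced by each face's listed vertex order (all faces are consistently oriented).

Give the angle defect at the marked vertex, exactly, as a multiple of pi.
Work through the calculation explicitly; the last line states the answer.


Sum of corner angles at P0: (3/4)*pi
defect = 2*pi - (3/4)*pi

Answer: defect(P0) = (5/4)*pi


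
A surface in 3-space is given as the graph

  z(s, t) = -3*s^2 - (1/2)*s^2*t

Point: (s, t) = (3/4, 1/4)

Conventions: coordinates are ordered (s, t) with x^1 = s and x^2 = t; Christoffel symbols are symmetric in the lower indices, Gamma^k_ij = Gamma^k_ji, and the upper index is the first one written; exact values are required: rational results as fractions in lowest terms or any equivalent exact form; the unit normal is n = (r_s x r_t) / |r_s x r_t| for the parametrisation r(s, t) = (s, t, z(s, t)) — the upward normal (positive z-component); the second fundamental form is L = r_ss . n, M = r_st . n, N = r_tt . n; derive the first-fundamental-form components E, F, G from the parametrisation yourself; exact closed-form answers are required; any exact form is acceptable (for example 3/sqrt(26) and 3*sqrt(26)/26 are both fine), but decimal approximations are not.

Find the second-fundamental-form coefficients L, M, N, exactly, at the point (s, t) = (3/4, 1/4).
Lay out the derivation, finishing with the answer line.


z_s = -75/16, z_t = -9/32, z_ss = -25/4, z_st = -3/4, z_tt = 0
E = 5881/256, F = 675/512, G = 1105/1024; answer radicand W^2 = 23605/1024
unnormalised second-form numerators: l = -25/4, m = -3/4, n = 0; L = l/sqrt(23605/1024), and similarly M = m/sqrt(W^2), N = n/sqrt(W^2)

Answer: L = -40*sqrt(23605)/4721, M = -24*sqrt(23605)/23605, N = 0


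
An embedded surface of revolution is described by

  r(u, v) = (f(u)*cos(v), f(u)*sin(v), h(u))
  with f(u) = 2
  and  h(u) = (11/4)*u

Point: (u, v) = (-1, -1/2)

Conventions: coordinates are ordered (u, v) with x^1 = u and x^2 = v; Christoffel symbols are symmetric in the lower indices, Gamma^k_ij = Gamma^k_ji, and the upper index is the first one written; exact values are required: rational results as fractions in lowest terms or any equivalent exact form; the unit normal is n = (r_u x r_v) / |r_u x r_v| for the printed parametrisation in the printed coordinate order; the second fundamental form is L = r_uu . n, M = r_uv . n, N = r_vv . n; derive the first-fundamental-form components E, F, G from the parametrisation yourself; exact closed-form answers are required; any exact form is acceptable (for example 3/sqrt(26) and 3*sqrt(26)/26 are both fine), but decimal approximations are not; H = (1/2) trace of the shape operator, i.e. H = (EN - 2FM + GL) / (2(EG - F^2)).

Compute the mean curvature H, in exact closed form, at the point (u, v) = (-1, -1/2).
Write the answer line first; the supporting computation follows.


Answer: H = 1/4

f = 2, f' = 0, f'' = 0, h' = 11/4, h'' = 0
E = 121/16, F = 0, G = 4; answer radicand W^2 = 121/16
unnormalised second-form numerators: l = 0, m = 0, n = 11/2; L = l/sqrt(121/16), and similarly M = m/sqrt(W^2), N = n/sqrt(W^2)
H = (E*n - 2*F*m + G*l) / (2*(EG - F^2)*sqrt(W^2)); E*n - 2*F*m + G*l = 1331/32, EG - F^2 = 121/4, so H = (11/16)/sqrt(121/16)


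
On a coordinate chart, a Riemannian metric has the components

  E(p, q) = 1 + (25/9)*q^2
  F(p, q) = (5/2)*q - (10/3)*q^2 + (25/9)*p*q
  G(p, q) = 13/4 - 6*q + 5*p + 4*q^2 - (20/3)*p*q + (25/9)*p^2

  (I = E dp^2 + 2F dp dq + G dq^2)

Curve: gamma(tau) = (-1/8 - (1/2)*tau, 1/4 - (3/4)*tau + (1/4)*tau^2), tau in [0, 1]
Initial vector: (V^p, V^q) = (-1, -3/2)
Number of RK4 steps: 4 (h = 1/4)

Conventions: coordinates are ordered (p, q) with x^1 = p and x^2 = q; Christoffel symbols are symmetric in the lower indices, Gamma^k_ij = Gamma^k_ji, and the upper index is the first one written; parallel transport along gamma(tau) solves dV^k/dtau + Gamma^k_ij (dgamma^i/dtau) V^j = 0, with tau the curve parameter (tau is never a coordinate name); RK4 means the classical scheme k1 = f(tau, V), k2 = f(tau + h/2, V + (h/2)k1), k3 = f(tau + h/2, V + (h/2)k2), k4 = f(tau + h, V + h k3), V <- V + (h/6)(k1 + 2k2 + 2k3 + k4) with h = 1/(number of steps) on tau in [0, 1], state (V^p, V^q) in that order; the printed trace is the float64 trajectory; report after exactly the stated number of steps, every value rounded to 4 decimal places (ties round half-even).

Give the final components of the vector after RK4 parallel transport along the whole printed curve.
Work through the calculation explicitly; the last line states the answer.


gamma'(tau) = (-1/2, -3/4 + (1/2)*tau); f(tau, V)^k = -Gamma^k_ij(gamma(tau)) gamma'^i(tau) V^j; h = 1/4; intermediate values shown to 6 dp
curve data and Christoffel symbols at the stage parameters:
  tau = 0.000000: gamma = (-0.125000, 0.250000), gamma' = (-0.500000, -0.750000); Gamma_ppp = 0.000000, Gamma_ppq = 0.385728, Gamma_pqq = -0.462874, Gamma_qpp = 0.000000, Gamma_qpq = 0.732883, Gamma_qqq = -0.879460
  tau = 0.125000: gamma = (-0.187500, 0.160156), gamma' = (-0.500000, -0.687500); Gamma_ppp = 0.000000, Gamma_ppq = 0.244001, Gamma_pqq = -0.292801, Gamma_qpp = 0.000000, Gamma_qpq = 0.792706, Gamma_qqq = -0.951247
  tau = 0.250000: gamma = (-0.250000, 0.078125), gamma' = (-0.500000, -0.625000); Gamma_ppp = 0.000000, Gamma_ppq = 0.115652, Gamma_pqq = -0.138782, Gamma_qpp = 0.000000, Gamma_qpq = 0.823443, Gamma_qqq = -0.988131
  tau = 0.375000: gamma = (-0.312500, 0.003906), gamma' = (-0.500000, -0.562500); Gamma_ppp = 0.000000, Gamma_ppq = 0.005583, Gamma_pqq = -0.006699, Gamma_qpp = 0.000000, Gamma_qpq = 0.832963, Gamma_qqq = -0.999556
  tau = 0.500000: gamma = (-0.375000, -0.062500), gamma' = (-0.500000, -0.500000); Gamma_ppp = 0.000000, Gamma_ppq = -0.086337, Gamma_pqq = 0.103605, Gamma_qpp = 0.000000, Gamma_qpq = 0.828837, Gamma_qqq = -0.994604
  tau = 0.625000: gamma = (-0.437500, -0.121094), gamma' = (-0.500000, -0.437500); Gamma_ppp = 0.000000, Gamma_ppq = -0.162739, Gamma_pqq = 0.195286, Gamma_qpp = 0.000000, Gamma_qpq = 0.816843, Gamma_qqq = -0.980211
  tau = 0.750000: gamma = (-0.500000, -0.171875), gamma' = (-0.500000, -0.375000); Gamma_ppp = 0.000000, Gamma_ppq = -0.227024, Gamma_pqq = 0.272428, Gamma_qpp = 0.000000, Gamma_qpq = 0.800774, Gamma_qqq = -0.960929
  tau = 0.875000: gamma = (-0.562500, -0.214844), gamma' = (-0.500000, -0.312500); Gamma_ppp = 0.000000, Gamma_ppq = -0.282483, Gamma_pqq = 0.338980, Gamma_qpp = 0.000000, Gamma_qpq = 0.782735, Gamma_qqq = -0.939281
  tau = 1.000000: gamma = (-0.625000, -0.250000), gamma' = (-0.500000, -0.250000); Gamma_ppp = 0.000000, Gamma_ppq = -0.331950, Gamma_pqq = 0.398340, Gamma_qpp = 0.000000, Gamma_qpq = 0.763485, Gamma_qqq = -0.916183
step 0: V^p = -1.0000, V^q = -1.5000
step 1: k1 = (-0.057859, -0.109932), k2 = (-0.048924, -0.158943), k3 = (-0.048251, -0.156756), k4 = (-0.028652, -0.204001); V <- V + (h/6)(k1 + 2k2 + 2k3 + k4): V^p = -1.0117, V^q = -1.5394
step 2: k1 = (-0.028620, -0.203775), k2 = (-0.001659, -0.247594), k3 = (-0.001644, -0.245216), k4 = (0.029872, -0.286767); V <- V + (h/6)(k1 + 2k2 + 2k3 + k4): V^p = -1.0119, V^q = -1.6009
step 3: k1 = (0.029862, -0.286672), k2 = (0.065122, -0.326873), k3 = (0.064788, -0.325195), k4 = (0.103865, -0.366360); V <- V + (h/6)(k1 + 2k2 + 2k3 + k4): V^p = -0.9955, V^q = -1.6824
step 4: k1 = (0.103851, -0.366310), k2 = (0.147760, -0.409429), k3 = (0.147466, -0.408614), k4 = (0.198036, -0.455484); V <- V + (h/6)(k1 + 2k2 + 2k3 + k4): V^p = -0.9583, V^q = -1.7849

Answer: V^p = -0.9583, V^q = -1.7849


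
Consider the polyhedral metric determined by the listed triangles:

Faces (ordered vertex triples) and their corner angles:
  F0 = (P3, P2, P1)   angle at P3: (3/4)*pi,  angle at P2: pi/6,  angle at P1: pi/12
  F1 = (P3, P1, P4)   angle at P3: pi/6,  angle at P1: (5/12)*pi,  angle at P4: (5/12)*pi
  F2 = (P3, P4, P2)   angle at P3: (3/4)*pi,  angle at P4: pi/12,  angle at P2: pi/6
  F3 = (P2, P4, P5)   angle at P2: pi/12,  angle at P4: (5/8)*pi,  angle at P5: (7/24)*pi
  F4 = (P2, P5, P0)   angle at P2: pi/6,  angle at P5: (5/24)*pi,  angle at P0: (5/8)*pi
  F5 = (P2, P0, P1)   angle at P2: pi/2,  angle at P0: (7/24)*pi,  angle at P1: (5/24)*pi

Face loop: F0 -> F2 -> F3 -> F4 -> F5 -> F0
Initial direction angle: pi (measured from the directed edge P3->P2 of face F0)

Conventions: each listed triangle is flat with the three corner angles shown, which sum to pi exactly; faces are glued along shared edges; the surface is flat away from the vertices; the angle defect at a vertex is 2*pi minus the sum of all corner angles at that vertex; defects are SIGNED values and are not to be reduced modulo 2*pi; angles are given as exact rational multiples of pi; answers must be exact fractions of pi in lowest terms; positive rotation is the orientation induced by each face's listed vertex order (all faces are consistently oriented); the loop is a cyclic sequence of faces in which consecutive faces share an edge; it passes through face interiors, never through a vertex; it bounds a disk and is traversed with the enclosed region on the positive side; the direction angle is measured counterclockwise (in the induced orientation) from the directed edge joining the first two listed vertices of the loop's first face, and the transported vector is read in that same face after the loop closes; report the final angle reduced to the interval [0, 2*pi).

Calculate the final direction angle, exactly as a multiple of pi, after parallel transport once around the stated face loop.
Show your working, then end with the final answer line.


enclosed vertex P2: corner angles sum to (13/12)*pi, defect = 2*pi - (13/12)*pi = (11/12)*pi
holonomy = initial angle + sum of enclosed defects (mod 2*pi), positive in the induced orientation
final angle = pi + (11/12)*pi = (23/12)*pi (mod 2*pi)

Answer: final direction angle = (23/12)*pi


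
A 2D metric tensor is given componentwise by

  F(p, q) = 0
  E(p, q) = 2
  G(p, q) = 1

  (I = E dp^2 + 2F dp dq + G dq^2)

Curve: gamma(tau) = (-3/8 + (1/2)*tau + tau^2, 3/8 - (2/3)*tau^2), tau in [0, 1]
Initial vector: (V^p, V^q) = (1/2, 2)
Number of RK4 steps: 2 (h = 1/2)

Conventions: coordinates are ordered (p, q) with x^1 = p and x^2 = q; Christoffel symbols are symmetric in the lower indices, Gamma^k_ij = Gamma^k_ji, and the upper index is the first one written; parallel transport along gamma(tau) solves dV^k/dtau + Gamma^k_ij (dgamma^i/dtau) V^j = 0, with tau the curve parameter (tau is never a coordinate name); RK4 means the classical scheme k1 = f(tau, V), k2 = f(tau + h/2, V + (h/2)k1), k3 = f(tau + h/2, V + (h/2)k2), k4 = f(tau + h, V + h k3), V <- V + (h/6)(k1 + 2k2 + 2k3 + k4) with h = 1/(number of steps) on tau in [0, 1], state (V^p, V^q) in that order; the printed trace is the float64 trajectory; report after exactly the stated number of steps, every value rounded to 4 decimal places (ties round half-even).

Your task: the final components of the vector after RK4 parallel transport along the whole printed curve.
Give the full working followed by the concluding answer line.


gamma'(tau) = (1/2 + 2*tau, -(4/3)*tau); f(tau, V)^k = -Gamma^k_ij(gamma(tau)) gamma'^i(tau) V^j; h = 1/2; intermediate values shown to 6 dp
curve data and Christoffel symbols at the stage parameters:
  tau = 0.000000: gamma = (-0.375000, 0.375000), gamma' = (0.500000, 0.000000); Gamma_ppp = 0.000000, Gamma_ppq = 0.000000, Gamma_pqq = 0.000000, Gamma_qpp = 0.000000, Gamma_qpq = 0.000000, Gamma_qqq = 0.000000
  tau = 0.250000: gamma = (-0.187500, 0.333333), gamma' = (1.000000, -0.333333); Gamma_ppp = 0.000000, Gamma_ppq = 0.000000, Gamma_pqq = 0.000000, Gamma_qpp = 0.000000, Gamma_qpq = 0.000000, Gamma_qqq = 0.000000
  tau = 0.500000: gamma = (0.125000, 0.208333), gamma' = (1.500000, -0.666667); Gamma_ppp = 0.000000, Gamma_ppq = 0.000000, Gamma_pqq = 0.000000, Gamma_qpp = 0.000000, Gamma_qpq = 0.000000, Gamma_qqq = 0.000000
  tau = 0.750000: gamma = (0.562500, 0.000000), gamma' = (2.000000, -1.000000); Gamma_ppp = 0.000000, Gamma_ppq = 0.000000, Gamma_pqq = 0.000000, Gamma_qpp = 0.000000, Gamma_qpq = 0.000000, Gamma_qqq = 0.000000
  tau = 1.000000: gamma = (1.125000, -0.291667), gamma' = (2.500000, -1.333333); Gamma_ppp = 0.000000, Gamma_ppq = 0.000000, Gamma_pqq = 0.000000, Gamma_qpp = 0.000000, Gamma_qpq = 0.000000, Gamma_qqq = 0.000000
step 0: V^p = 0.5000, V^q = 2.0000
step 1: k1 = (0.000000, 0.000000), k2 = (0.000000, 0.000000), k3 = (0.000000, 0.000000), k4 = (0.000000, 0.000000); V <- V + (h/6)(k1 + 2k2 + 2k3 + k4): V^p = 0.5000, V^q = 2.0000
step 2: k1 = (0.000000, 0.000000), k2 = (0.000000, 0.000000), k3 = (0.000000, 0.000000), k4 = (0.000000, 0.000000); V <- V + (h/6)(k1 + 2k2 + 2k3 + k4): V^p = 0.5000, V^q = 2.0000

Answer: V^p = 0.5000, V^q = 2.0000


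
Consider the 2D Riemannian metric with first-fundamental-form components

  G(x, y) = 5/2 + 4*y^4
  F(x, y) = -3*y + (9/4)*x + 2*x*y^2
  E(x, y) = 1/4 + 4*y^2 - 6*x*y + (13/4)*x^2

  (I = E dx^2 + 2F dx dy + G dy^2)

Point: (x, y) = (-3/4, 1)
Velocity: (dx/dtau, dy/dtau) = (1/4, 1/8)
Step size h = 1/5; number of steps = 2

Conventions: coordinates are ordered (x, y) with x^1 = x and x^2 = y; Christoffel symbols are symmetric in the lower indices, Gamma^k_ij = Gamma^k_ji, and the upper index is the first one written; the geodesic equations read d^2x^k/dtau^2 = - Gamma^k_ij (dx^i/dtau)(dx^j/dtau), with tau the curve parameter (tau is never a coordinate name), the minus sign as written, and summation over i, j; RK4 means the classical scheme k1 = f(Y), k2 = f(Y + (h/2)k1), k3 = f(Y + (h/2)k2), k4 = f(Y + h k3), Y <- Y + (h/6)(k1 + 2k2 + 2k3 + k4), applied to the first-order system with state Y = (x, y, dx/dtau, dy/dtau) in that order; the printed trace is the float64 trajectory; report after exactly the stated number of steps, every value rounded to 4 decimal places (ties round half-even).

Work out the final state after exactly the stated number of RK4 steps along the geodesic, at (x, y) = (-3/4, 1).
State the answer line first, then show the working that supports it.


Answer: x = -0.6495, y = 1.0503, dx/dtau = 0.2518, dy/dtau = 0.1255

f(Y) = (dx/dtau, dy/dtau, -Gamma^x_ij Y'^i Y'^j, -Gamma^y_ij Y'^i Y'^j) with the Gammas evaluated at the stage position; h = 0.200000; intermediate values shown to 6 dp
step 0: x = -0.7500, y = 1.0000, dx/dtau = 0.2500, dy/dtau = 0.1250
step 1:
  k1: at (x, y) = (-0.750000, 1.000000), (dx/dtau, dy/dtau) = (0.250000, 0.125000); Gamma_xxx = -1.565953, Gamma_xxy = 1.333162, Gamma_xyy = 0.344571, Gamma_yxx = -1.798359, Gamma_yxy = 1.269068, Gamma_yyy = 1.558775; k1 = (0.250000, 0.125000, 0.009165, 0.008725)
  k2: at (x, y) = (-0.725000, 1.012500), (dx/dtau, dy/dtau) = (0.250917, 0.125872); Gamma_xxx = -1.488229, Gamma_xxy = 1.293716, Gamma_xyy = 0.350818, Gamma_yxx = -1.653555, Gamma_yxy = 1.187854, Gamma_yyy = 1.560780; k2 = (0.250917, 0.125872, 0.006419, 0.004344)
  k3: at (x, y) = (-0.724908, 1.012587), (dx/dtau, dy/dtau) = (0.250642, 0.125434); Gamma_xxx = -1.487759, Gamma_xxy = 1.293437, Gamma_xyy = 0.350862, Gamma_yxx = -1.652752, Gamma_yxy = 1.187366, Gamma_yyy = 1.560810; k3 = (0.250642, 0.125434, 0.006614, 0.004611)
  k4: at (x, y) = (-0.699872, 1.025087), (dx/dtau, dy/dtau) = (0.251323, 0.125922); Gamma_xxx = -1.416016, Gamma_xxy = 1.256780, Gamma_xyy = 0.355953, Gamma_yxx = -1.520301, Gamma_yxy = 1.112160, Gamma_yyy = 1.560855; k4 = (0.251323, 0.125922, 0.004249, 0.000884)
  Y <- Y + (h/6)(k1 + 2k2 + 2k3 + k4): x = -0.6999, y = 1.0251, dx/dtau = 0.2513, dy/dtau = 0.1259
step 2:
  k1: at (x, y) = (-0.699852, 1.025118), (dx/dtau, dy/dtau) = (0.251316, 0.125917); Gamma_xxx = -1.415869, Gamma_xxy = 1.256686, Gamma_xyy = 0.355966, Gamma_yxx = -1.520065, Gamma_yxy = 1.112009, Gamma_yyy = 1.560864; k1 = (0.251316, 0.125917, 0.004246, 0.000880)
  k2: at (x, y) = (-0.674720, 1.037710), (dx/dtau, dy/dtau) = (0.251741, 0.126005); Gamma_xxx = -1.349155, Gamma_xxy = 1.222320, Gamma_xyy = 0.360068, Gamma_yxx = -1.398096, Gamma_yxy = 1.041847, Gamma_yyy = 1.559238; k2 = (0.251741, 0.126005, 0.002238, -0.002251)
  k3: at (x, y) = (-0.674678, 1.037718), (dx/dtau, dy/dtau) = (0.251540, 0.125692); Gamma_xxx = -1.349097, Gamma_xxy = 1.222301, Gamma_xyy = 0.360070, Gamma_yxx = -1.397972, Gamma_yxy = 1.041784, Gamma_yyy = 1.559229; k3 = (0.251540, 0.125692, 0.002382, -0.002056)
  k4: at (x, y) = (-0.649544, 1.050256), (dx/dtau, dy/dtau) = (0.251792, 0.125506); Gamma_xxx = -1.287614, Gamma_xxy = 1.190459, Gamma_xyy = 0.363237, Gamma_yxx = -1.286513, Gamma_yxy = 0.976892, Gamma_yyy = 1.556125; k4 = (0.251792, 0.125506, 0.000672, -0.004690)
  Y <- Y + (h/6)(k1 + 2k2 + 2k3 + k4): x = -0.6495, y = 1.0503, dx/dtau = 0.2518, dy/dtau = 0.1255
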